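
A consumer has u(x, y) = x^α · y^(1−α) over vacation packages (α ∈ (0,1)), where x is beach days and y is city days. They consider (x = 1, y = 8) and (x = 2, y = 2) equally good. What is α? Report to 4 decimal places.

α ≈ 0.6667

The Cobb–Douglas utilities coincide, so 1^α·8^(1−α) = 2^α·2^(1−α).
Rearrange to (1/2)^α = (2/8)^(1−α) and take logs: α·-0.6931472 = (1−α)·-1.3862944.
With A = -0.6931472 and B = -1.3862944: α·A = (1−α)·B, so α = B/(A+B) = -1.3862944/-2.0794416 ≈ 0.6667.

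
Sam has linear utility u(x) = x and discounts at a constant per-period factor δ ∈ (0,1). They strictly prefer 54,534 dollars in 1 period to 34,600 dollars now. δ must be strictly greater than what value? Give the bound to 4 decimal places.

The preference means 34600 < δ·54534.
So δ > 34600/54534 = 0.63447.

δ > 0.6345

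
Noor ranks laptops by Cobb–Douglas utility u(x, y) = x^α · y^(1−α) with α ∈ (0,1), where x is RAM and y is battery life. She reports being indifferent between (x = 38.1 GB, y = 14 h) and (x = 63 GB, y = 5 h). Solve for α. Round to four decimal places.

The Cobb–Douglas utilities coincide, so 38.1^α·14^(1−α) = 63^α·5^(1−α).
Taking logs: α·ln 38.1 + (1−α)·ln 14 = α·ln 63 + (1−α)·ln 5, i.e. α·-0.5029204 = (1−α)·-1.0296194.
With A = -0.5029204 and B = -1.0296194: α·A = (1−α)·B, so α = B/(A+B) = -1.0296194/-1.5325398 ≈ 0.6718.

α ≈ 0.6718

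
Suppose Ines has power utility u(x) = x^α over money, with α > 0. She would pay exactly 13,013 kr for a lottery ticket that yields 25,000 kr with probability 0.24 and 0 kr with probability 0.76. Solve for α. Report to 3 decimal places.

EU(lottery) = 0.24·25000^α + 0.76·0 = 0.24·25000^α.
Setting u(13013) equal to that: 13013^α = 0.24·25000^α ⇒ (13013/25000)^α = 0.24.
Taking logs: α·ln(13013/25000) = ln(0.24), so α = -1.427116 / -0.652927 ≈ 2.186.

α ≈ 2.186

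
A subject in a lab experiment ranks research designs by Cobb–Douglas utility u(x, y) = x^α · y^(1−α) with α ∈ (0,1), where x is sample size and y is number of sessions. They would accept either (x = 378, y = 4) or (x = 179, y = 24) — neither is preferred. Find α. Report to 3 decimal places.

The Cobb–Douglas utilities coincide, so 378^α·4^(1−α) = 179^α·24^(1−α).
Rearrange to (378/179)^α = (24/4)^(1−α) and take logs: α·0.747508 = (1−α)·1.791759.
So α/(1−α) = (1.791759)/(0.747508) = 2.396976, and α = 2.396976/3.396976 ≈ 0.706.

α ≈ 0.706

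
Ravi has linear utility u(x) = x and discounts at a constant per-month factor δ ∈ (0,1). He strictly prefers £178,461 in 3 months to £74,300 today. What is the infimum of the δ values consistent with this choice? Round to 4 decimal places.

The preference means 74300 < δ^3·178461.
Hence δ^3 > 74300/178461 = 0.41634, and x ↦ x^(1/3) is increasing on (0,∞).
δ > (74300/178461)^(1/3) ≈ 0.7467.

δ > 0.7467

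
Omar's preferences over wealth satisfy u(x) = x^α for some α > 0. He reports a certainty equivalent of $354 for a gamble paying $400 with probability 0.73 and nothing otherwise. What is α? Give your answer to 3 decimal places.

Since u(0) = 0, the lottery's EU is 0.73·400^α.
Setting u(354) equal to that: 354^α = 0.73·400^α ⇒ (354/400)^α = 0.73.
α = ln(0.73) / ln(354/400) = -0.314711/-0.122168 ≈ 2.576.

α ≈ 2.576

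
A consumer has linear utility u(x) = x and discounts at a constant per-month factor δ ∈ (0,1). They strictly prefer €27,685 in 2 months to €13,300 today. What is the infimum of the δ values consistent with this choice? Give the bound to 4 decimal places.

Under u(x) = x this choice says 13300 < δ^2·27685.
So δ^2 > 13300/27685 = 0.48040; taking the square root of both positive sides preserves the inequality.
δ > (13300/27685)^(1/2) ≈ 0.6931.

δ > 0.6931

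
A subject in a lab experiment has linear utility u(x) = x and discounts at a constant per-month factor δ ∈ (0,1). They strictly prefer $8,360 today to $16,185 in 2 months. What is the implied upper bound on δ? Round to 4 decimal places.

The preference means 8360 > δ^2·16185.
So δ^2 < 8360/16185 = 0.51653; taking the square root of both positive sides preserves the inequality.
δ < (8360/16185)^(1/2) ≈ 0.7187.

δ < 0.7187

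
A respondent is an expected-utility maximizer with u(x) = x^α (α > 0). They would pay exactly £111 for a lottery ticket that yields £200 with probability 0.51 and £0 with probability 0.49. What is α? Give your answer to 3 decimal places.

EU(lottery) = 0.51·200^α + 0.49·0 = 0.51·200^α.
Indifference: 111^α = 0.51·200^α, so (111/200)^α = 0.51.
Take logs: α = ln 0.51 / ln(111/200) ≈ 1.14361.

α ≈ 1.144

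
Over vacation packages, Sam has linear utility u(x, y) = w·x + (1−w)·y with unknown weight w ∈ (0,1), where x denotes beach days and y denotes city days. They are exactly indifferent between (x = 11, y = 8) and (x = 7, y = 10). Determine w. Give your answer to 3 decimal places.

Equating utilities: w·11 + (1−w)·8 = w·7 + (1−w)·10.
Collecting terms: w·4 = (1−w)·2.
Hence w = 2/(4+2) = 2/6 = 0.333.

w = 0.333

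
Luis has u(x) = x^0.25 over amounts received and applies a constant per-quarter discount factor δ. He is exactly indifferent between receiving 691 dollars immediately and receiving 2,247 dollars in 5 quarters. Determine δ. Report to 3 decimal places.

δ ≈ 0.943

Equating discounted utilities: u(691) = δ^5·u(2247) ⇒ δ^5 = u(691)/u(2247).
Since u(x) = x^0.25, δ^5 = (691/2247)^0.25 = 0.30752^0.25 = 0.74468.
So δ = 0.74468^(1/5) ≈ 0.943.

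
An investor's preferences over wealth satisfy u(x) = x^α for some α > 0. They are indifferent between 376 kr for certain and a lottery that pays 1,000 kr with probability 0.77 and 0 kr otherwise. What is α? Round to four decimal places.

α ≈ 0.2672

The lottery's expected utility is 0.77·u(1000) + 0.23·u(0) = 0.77·1000^α (since u(0) = 0 for α > 0).
Indifference: 376^α = 0.77·1000^α, so (376/1000)^α = 0.77.
Take logs: α = ln 0.77 / ln(376/1000) ≈ 0.267199.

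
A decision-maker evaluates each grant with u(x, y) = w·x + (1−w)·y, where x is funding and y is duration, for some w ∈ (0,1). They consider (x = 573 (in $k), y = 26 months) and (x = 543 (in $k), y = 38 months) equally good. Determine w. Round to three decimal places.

w = 0.286

Indifference: w·573 + (1−w)·26 = w·543 + (1−w)·38.
Rearranging, 30·w − 12·(1−w) = 0.
Hence w = 12/(30+12) = 12/42 = 0.286.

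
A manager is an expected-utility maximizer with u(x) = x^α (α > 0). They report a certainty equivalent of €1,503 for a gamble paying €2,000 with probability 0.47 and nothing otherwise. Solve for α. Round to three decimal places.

EU(lottery) = 0.47·2000^α + 0.53·0 = 0.47·2000^α.
Equating: 1503^α = 0.47·2000^α, i.e. 0.7515^α = 0.47.
Take logs: α = ln 0.47 / ln(1503/2000) ≈ 2.64286.

α ≈ 2.643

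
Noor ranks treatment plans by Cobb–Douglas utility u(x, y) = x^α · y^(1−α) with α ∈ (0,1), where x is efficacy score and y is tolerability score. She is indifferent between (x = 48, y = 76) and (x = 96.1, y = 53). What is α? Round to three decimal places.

α ≈ 0.342

The Cobb–Douglas utilities coincide, so 48^α·76^(1−α) = 96.1^α·53^(1−α).
Taking logs: α·ln 48 + (1−α)·ln 76 = α·ln 96.1 + (1−α)·ln 53, i.e. α·-0.694188 = (1−α)·-0.360441.
Thus α·(-1.054629) = -0.360441, so α = -0.360441/-1.054629 ≈ 0.342.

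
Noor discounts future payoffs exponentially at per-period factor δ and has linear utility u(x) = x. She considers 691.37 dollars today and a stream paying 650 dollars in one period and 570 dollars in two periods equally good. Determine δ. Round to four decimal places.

Equating present values: 691.37 = 650δ + 570δ².
So 570δ² + 650δ − 691.37 = 0.
By the quadratic formula (taking the positive root), δ = (−650 + √1998823.60) / 1140 ≈ 0.6700.

δ ≈ 0.6700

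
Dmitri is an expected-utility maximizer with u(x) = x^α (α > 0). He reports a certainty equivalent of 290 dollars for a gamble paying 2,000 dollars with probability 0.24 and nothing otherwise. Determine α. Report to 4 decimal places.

α ≈ 0.7390

Since u(0) = 0, the lottery's EU is 0.24·2000^α.
Setting u(290) equal to that: 290^α = 0.24·2000^α ⇒ (290/2000)^α = 0.24.
Take logs: α = ln 0.24 / ln(290/2000) ≈ 0.739047.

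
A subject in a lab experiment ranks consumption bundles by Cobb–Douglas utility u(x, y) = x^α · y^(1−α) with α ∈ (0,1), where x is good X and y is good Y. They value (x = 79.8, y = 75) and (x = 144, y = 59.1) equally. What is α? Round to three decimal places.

The Cobb–Douglas utilities coincide, so 79.8^α·75^(1−α) = 144^α·59.1^(1−α).
(79.8/144)^α = (59.1/75)^(1−α); take logs: α·ln(79.8/144) = (1−α)·ln(59.1/75), i.e. α·-0.590290 = (1−α)·-0.238257.
With A = -0.590290 and B = -0.238257: α·A = (1−α)·B, so α = B/(A+B) = -0.238257/-0.828547 ≈ 0.288.

α ≈ 0.288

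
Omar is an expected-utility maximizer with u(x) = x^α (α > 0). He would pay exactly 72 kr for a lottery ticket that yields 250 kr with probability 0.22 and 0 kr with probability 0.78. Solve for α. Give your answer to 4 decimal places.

EU(lottery) = 0.22·250^α + 0.78·0 = 0.22·250^α.
Equating: 72^α = 0.22·250^α, i.e. 0.2880^α = 0.22.
Take logs: α = ln 0.22 / ln(72/250) ≈ 1.216367.

α ≈ 1.2164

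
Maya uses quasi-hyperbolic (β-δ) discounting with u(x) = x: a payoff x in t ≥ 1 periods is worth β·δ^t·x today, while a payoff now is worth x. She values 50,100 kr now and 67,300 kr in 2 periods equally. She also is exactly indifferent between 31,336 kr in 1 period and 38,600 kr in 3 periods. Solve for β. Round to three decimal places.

From the later pair, β·δ^1·31336 = β·δ^3·38600; dividing through, δ^2 = 31336/38600 = 0.81181, so δ = 0.90101.
Now use the now-vs-future pair: 50100 = β·δ^2·67300 gives β = 50100/(0.81181·67300) ≈ 0.917.

β ≈ 0.917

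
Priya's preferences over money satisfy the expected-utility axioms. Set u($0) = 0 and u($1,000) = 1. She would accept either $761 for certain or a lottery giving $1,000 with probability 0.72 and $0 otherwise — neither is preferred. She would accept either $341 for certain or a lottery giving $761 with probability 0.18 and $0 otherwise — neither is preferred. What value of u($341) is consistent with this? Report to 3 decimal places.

0.130

The first gamble pins u($761): it must equal 0.72·1 + 0.28·0 = 0.72.
Then u($341) = 0.18·u($761) + 0.82·u($0) = 0.18·0.72 + 0.82·0.00 = 0.1296.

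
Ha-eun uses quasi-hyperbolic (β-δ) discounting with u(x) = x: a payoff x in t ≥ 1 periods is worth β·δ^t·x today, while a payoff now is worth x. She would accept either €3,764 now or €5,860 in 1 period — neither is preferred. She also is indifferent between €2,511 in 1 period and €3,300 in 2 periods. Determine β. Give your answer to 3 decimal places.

From the later pair, β·δ^1·2511 = β·δ^2·3300; dividing through, δ = 2511/3300 = 0.76091.
The first indifference: 3764 = β·δ·5860, so β = 3764/(δ·5860) = 3764/(0.76091·5860) ≈ 0.844.

β ≈ 0.844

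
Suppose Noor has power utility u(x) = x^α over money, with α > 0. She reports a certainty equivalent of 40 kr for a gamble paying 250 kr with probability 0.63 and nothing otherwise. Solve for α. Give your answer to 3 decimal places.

α ≈ 0.252

The lottery's expected utility is 0.63·u(250) + 0.37·u(0) = 0.63·250^α (since u(0) = 0 for α > 0).
Setting u(40) equal to that: 40^α = 0.63·250^α ⇒ (40/250)^α = 0.63.
α = ln(0.63) / ln(40/250) = -0.462035/-1.832581 ≈ 0.252.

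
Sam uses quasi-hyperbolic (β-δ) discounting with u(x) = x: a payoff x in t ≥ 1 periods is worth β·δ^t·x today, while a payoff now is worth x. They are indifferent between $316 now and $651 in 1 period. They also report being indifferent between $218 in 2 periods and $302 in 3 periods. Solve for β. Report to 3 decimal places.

β ≈ 0.672

From the later pair, β·δ^2·218 = β·δ^3·302; dividing through, δ = 218/302 = 0.72185.
Now use the now-vs-future pair: 316 = β·δ·651 gives β = 316/(0.72185·651) ≈ 0.672.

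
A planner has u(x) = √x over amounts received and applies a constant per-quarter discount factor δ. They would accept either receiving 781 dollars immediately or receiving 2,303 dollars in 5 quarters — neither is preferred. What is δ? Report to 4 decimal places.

Equating discounted utilities: u(781) = δ^5·u(2303) ⇒ δ^5 = u(781)/u(2303).
Since u(x) = √x, δ^5 = √(781/2303) = 0.58234.
Taking the 5th root: δ = 0.58234^(1/5) ≈ 0.8975.

δ ≈ 0.8975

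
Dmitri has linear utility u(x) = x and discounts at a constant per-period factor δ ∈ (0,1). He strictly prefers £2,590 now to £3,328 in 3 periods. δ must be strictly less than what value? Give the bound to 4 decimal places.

δ < 0.9198

Comparing present values: 2590 > δ^3·3328.
So δ^3 < 2590/3328 = 0.77825; taking the cube root of both positive sides preserves the inequality.
δ < 0.77825^(1/3) = 0.9198.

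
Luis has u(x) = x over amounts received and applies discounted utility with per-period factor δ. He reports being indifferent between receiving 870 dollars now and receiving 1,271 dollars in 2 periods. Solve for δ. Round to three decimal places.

Equating discounted utilities: u(870) = δ^2·u(1271) ⇒ δ^2 = u(870)/u(1271).
With u(x) = x: δ^2 = 870/1271 = 0.68450.
Hence δ = (0.68450)^(1/2) = 0.82735.

δ ≈ 0.827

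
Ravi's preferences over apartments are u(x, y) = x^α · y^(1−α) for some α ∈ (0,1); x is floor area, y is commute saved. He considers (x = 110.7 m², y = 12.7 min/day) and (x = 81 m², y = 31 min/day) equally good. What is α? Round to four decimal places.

α ≈ 0.7407

Set the two utilities equal: 110.7^α·12.7^(1−α) = 81^α·31^(1−α).
Rearrange to (110.7/81)^α = (31/12.7)^(1−α) and take logs: α·0.3123747 = (1−α)·0.8923852.
With A = 0.3123747 and B = 0.8923852: α·A = (1−α)·B, so α = B/(A+B) = 0.8923852/1.2047599 ≈ 0.7407.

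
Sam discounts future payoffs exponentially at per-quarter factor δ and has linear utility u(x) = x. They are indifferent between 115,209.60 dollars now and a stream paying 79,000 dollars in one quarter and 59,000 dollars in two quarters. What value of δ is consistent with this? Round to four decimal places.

The stream is worth 79000δ + 59000δ² today, so 79000δ + 59000δ² = 115209.60.
That is, 59000δ² + 79000δ − 115209.60 = 0, a quadratic in δ.
δ = (−79000 + √(79000² + 4·59000·115209.60)) / (2·59000) = (−79000 + √33430465600.00) / 118000 ≈ 0.8800.

δ ≈ 0.8800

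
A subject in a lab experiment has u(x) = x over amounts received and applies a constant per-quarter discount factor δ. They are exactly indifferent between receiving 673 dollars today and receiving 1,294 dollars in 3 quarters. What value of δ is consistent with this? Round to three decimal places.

δ ≈ 0.804

The payoff in 3 quarters is discounted by δ^3, so u(673) = δ^3·u(1294) and δ^3 = u(673)/u(1294).
With u(x) = x: δ^3 = 673/1294 = 0.52009.
Taking the cube root: δ = 0.52009^(1/3) ≈ 0.804.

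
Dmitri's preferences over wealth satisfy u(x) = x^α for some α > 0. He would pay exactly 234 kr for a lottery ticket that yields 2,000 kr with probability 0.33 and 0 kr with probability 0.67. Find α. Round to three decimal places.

The lottery's expected utility is 0.33·u(2000) + 0.67·u(0) = 0.33·2000^α (since u(0) = 0 for α > 0).
Equating: 234^α = 0.33·2000^α, i.e. 0.1170^α = 0.33.
α = ln(0.33) / ln(234/2000) = -1.108663/-2.145581 ≈ 0.517.

α ≈ 0.517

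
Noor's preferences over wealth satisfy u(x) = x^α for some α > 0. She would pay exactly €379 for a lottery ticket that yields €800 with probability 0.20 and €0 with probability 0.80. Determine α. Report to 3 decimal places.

The lottery's expected utility is 0.20·u(800) + 0.80·u(0) = 0.20·800^α (since u(0) = 0 for α > 0).
Equating: 379^α = 0.20·800^α, i.e. 0.4738^α = 0.20.
Taking logs: α·ln(379/800) = ln(0.20), so α = -1.609438 / -0.747076 ≈ 2.154.

α ≈ 2.154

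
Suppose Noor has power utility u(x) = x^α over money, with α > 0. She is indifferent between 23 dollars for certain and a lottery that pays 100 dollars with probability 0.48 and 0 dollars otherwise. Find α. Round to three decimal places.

α ≈ 0.499

EU(lottery) = 0.48·100^α + 0.52·0 = 0.48·100^α.
Setting u(23) equal to that: 23^α = 0.48·100^α ⇒ (23/100)^α = 0.48.
Taking logs: α·ln(23/100) = ln(0.48), so α = -0.733969 / -1.469676 ≈ 0.499.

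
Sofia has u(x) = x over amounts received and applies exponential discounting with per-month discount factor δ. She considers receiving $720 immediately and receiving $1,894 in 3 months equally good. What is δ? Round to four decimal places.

Equating discounted utilities: u(720) = δ^3·u(1894) ⇒ δ^3 = u(720)/u(1894).
With u(x) = x: δ^3 = 720/1894 = 0.38015.
Hence δ = (0.38015)^(1/3) = 0.724410.

δ ≈ 0.7244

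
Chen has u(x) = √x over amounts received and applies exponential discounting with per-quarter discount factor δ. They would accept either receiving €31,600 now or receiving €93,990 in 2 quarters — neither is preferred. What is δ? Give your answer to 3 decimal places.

Indifference means u(31600) = δ^2 · u(93990), so δ^2 = u(31600)/u(93990).
With u(x) = √x: δ^2 = √31600/√93990 = √(31600/93990) = 0.57983.
So δ = 0.57983^(1/2) ≈ 0.761.

δ ≈ 0.761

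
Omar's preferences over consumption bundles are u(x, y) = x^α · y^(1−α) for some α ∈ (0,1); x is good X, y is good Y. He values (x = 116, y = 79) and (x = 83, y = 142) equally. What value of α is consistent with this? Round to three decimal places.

Indifference: 116^α · 79^(1−α) = 83^α · 142^(1−α).
(116/83)^α = (142/79)^(1−α); take logs: α·ln(116/83) = (1−α)·ln(142/79), i.e. α·0.334750 = (1−α)·0.586379.
Thus α·(0.921129) = 0.586379, so α = 0.586379/0.921129 ≈ 0.637.

α ≈ 0.637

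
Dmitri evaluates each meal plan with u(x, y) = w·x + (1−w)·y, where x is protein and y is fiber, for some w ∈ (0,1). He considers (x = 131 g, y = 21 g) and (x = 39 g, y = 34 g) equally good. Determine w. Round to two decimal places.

w = 0.12

Indifference: w·131 + (1−w)·21 = w·39 + (1−w)·34.
Collecting terms: w·92 = (1−w)·13.
So w/(1−w) = 13/92 = 0.1413, giving w = 13/(92+13) = 0.12.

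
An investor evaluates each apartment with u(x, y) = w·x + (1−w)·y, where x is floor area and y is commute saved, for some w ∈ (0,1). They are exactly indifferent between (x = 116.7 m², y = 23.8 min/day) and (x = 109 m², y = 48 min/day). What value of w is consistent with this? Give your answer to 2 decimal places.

w = 0.76

Equating utilities: w·116.7 + (1−w)·23.8 = w·109 + (1−w)·48.
w·(116.7−109) = (1−w)·(48−23.8), i.e. w·7.7 = (1−w)·24.2.
Hence w = 24.2/(7.7+24.2) = 24.2/31.9 = 0.76.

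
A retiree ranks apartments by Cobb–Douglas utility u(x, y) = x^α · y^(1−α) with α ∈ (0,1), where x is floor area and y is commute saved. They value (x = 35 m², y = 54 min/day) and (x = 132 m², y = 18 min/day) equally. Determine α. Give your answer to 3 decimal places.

Indifference: 35^α · 54^(1−α) = 132^α · 18^(1−α).
Rearrange to (35/132)^α = (18/54)^(1−α) and take logs: α·-1.327454 = (1−α)·-1.098612.
With A = -1.327454 and B = -1.098612: α·A = (1−α)·B, so α = B/(A+B) = -1.098612/-2.426066 ≈ 0.453.

α ≈ 0.453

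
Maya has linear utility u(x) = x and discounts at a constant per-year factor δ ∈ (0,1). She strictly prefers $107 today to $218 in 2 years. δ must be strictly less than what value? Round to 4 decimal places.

δ < 0.7006

Comparing present values: 107 > δ^2·218.
So δ^2 < 107/218 = 0.49083; taking the square root of both positive sides preserves the inequality.
δ < (107/218)^(1/2) ≈ 0.7006.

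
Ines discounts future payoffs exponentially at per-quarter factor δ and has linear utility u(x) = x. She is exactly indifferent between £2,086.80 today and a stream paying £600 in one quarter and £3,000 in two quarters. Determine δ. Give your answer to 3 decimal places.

δ ≈ 0.740

The stream is worth 600δ + 3000δ² today, so 600δ + 3000δ² = 2086.80.
Rearranged: 3000δ² + 600δ − 2086.80 = 0.
δ = (−600 + √(600² + 4·3000·2086.80)) / (2·3000) = (−600 + √25401600.00) / 6000 ≈ 0.740.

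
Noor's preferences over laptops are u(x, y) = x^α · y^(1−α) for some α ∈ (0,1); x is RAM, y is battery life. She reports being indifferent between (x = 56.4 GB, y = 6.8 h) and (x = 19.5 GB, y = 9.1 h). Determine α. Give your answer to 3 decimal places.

α ≈ 0.215

Indifference: 56.4^α · 6.8^(1−α) = 19.5^α · 9.1^(1−α).
(56.4/19.5)^α = (9.1/6.8)^(1−α); take logs: α·ln(56.4/19.5) = (1−α)·ln(9.1/6.8), i.e. α·1.062055 = (1−α)·0.291352.
Thus α·(1.353407) = 0.291352, so α = 0.291352/1.353407 ≈ 0.215.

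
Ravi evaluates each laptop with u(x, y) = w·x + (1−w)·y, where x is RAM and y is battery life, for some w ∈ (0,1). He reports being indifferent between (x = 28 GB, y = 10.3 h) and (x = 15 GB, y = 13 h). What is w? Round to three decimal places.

w = 0.172

Indifference: w·28 + (1−w)·10.3 = w·15 + (1−w)·13.
Rearranging, 13·w − 2.7·(1−w) = 0.
Hence w = 2.7/(13+2.7) = 2.7/15.7 = 0.172.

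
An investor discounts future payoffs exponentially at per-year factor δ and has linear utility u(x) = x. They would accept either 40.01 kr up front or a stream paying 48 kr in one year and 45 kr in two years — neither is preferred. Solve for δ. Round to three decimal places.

δ ≈ 0.550

Equating present values: 40.01 = 48δ + 45δ².
So 45δ² + 48δ − 40.01 = 0.
δ = (−48 + √(48² + 4·45·40.01)) / (2·45) = (−48 + √9505.80) / 90 ≈ 0.550.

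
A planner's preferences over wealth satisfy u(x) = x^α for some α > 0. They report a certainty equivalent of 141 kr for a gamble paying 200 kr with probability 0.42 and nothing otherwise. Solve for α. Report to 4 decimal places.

Since u(0) = 0, the lottery's EU is 0.42·200^α.
Indifference: 141^α = 0.42·200^α, so (141/200)^α = 0.42.
Take logs: α = ln 0.42 / ln(141/200) ≈ 2.481711.

α ≈ 2.4817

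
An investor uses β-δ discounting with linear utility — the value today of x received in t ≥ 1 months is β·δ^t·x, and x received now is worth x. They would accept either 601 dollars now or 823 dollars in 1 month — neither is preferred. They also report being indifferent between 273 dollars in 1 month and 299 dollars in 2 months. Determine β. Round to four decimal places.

Both payoffs in the second observation are in the future, so β drops out: δ^1·273 = δ^2·299 ⇒ δ = 273/299 = 0.91304.
Now use the now-vs-future pair: 601 = β·δ·823 gives β = 601/(0.91304·823) ≈ 0.7998.

β ≈ 0.7998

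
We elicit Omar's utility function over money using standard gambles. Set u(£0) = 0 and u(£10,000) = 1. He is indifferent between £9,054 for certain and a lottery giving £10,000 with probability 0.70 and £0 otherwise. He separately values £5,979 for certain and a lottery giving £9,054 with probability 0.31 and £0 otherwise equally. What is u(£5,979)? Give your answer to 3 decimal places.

0.217

First, u(£9,054) = 0.70·u(£10,000) + 0.30·u(£0) = 0.70.
Then u(£5,979) = 0.31·u(£9,054) + 0.69·u(£0) = 0.31·0.70 + 0.69·0.00 = 0.2170.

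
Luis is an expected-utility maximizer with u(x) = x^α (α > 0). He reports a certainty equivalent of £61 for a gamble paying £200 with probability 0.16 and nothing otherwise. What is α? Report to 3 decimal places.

α ≈ 1.543

EU(lottery) = 0.16·200^α + 0.84·0 = 0.16·200^α.
Setting u(61) equal to that: 61^α = 0.16·200^α ⇒ (61/200)^α = 0.16.
Take logs: α = ln 0.16 / ln(61/200) ≈ 1.54330.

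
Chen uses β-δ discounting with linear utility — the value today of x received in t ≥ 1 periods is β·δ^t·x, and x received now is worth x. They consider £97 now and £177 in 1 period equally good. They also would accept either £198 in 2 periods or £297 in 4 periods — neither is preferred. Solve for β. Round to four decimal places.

From the later pair, β·δ^2·198 = β·δ^4·297; dividing through, δ^2 = 198/297 = 0.66667, so δ = 0.81650.
Now use the now-vs-future pair: 97 = β·δ·177 gives β = 97/(0.81650·177) ≈ 0.6712.

β ≈ 0.6712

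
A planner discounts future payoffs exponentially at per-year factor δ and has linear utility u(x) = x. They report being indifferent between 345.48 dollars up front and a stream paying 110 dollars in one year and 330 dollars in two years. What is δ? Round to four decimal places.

Equating present values: 345.48 = 110δ + 330δ².
Rearranged: 330δ² + 110δ − 345.48 = 0.
δ = (−110 + √(110² + 4·330·345.48)) / (2·330) = (−110 + √468133.60) / 660 ≈ 0.8700.

δ ≈ 0.8700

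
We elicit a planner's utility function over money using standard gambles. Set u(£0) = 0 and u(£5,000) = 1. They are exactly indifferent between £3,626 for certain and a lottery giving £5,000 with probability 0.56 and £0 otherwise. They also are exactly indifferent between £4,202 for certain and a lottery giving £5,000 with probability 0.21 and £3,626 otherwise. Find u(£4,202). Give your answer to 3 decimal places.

The first gamble pins u(£3,626): it must equal 0.56·1 + 0.44·0 = 0.56.
The second indifference gives u(£4,202) = 0.21·u(£5,000) + 0.79·u(£3,626) = 0.21·1.00 + 0.79·0.56 = 0.6524.

0.652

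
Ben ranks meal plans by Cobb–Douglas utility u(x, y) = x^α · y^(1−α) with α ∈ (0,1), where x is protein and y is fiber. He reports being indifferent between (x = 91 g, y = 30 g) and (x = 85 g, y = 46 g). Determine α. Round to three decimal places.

The Cobb–Douglas utilities coincide, so 91^α·30^(1−α) = 85^α·46^(1−α).
Taking logs: α·ln 91 + (1−α)·ln 30 = α·ln 85 + (1−α)·ln 46, i.e. α·0.068208 = (1−α)·0.427444.
With A = 0.068208 and B = 0.427444: α·A = (1−α)·B, so α = B/(A+B) = 0.427444/0.495652 ≈ 0.862.

α ≈ 0.862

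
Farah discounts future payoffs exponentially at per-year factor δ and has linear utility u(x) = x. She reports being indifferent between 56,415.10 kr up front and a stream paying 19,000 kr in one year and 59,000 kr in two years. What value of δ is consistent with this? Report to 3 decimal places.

δ ≈ 0.830

Present value of the stream is 19000·δ + 59000·δ². Indifference gives 19000δ + 59000δ² = 56415.10.
So 59000δ² + 19000δ − 56415.10 = 0.
By the quadratic formula (taking the positive root), δ = (−19000 + √13674963600.00) / 118000 ≈ 0.830.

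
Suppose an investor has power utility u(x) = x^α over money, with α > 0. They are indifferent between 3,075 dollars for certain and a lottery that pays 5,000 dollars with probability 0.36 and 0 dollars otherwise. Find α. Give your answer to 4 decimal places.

α ≈ 2.1016

EU(lottery) = 0.36·5000^α + 0.64·0 = 0.36·5000^α.
Equating: 3075^α = 0.36·5000^α, i.e. 0.6150^α = 0.36.
α = ln(0.36) / ln(3075/5000) = -1.0216512/-0.4861330 ≈ 2.1016.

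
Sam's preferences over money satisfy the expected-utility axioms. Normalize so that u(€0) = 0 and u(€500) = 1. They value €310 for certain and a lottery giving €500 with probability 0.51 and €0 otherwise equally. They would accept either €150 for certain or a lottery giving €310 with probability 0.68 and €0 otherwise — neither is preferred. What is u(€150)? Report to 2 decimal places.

0.35

From the first indifference, u(€310) = 0.51·u(€500) + 0.49·u(€0) = 0.51·1 + 0.49·0 = 0.51.
The second indifference gives u(€150) = 0.68·u(€310) + 0.32·u(€0) = 0.68·0.51 + 0.32·0.00 = 0.3468.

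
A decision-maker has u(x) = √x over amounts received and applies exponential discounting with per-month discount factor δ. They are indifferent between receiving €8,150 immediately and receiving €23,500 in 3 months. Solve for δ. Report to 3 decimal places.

The payoff in 3 months is discounted by δ^3, so u(8150) = δ^3·u(23500) and δ^3 = u(8150)/u(23500).
With u(x) = √x: δ^3 = √8150/√23500 = √(8150/23500) = 0.58890.
Hence δ = (0.58890)^(1/3) = 0.83820.

δ ≈ 0.838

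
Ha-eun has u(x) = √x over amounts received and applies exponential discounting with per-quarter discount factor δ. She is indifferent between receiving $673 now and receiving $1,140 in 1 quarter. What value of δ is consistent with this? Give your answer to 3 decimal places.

Indifference means u(673) = δ · u(1140), so δ = u(673)/u(1140).
With u(x) = √x: δ = √673/√1140 = √(673/1140) = 0.76834.

δ ≈ 0.768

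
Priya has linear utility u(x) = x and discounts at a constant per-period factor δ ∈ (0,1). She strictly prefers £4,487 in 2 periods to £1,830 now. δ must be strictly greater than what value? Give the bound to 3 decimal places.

Comparing present values: 1830 < δ^2·4487.
Hence δ^2 > 1830/4487 = 0.40784, and x ↦ x^(1/2) is increasing on (0,∞).
δ > 0.40784^(1/2) = 0.639.

δ > 0.639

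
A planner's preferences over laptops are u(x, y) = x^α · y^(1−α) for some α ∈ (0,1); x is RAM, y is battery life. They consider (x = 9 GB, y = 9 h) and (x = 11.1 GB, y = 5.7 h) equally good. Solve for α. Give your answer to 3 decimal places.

α ≈ 0.685

The Cobb–Douglas utilities coincide, so 9^α·9^(1−α) = 11.1^α·5.7^(1−α).
Rearrange to (9/11.1)^α = (5.7/9)^(1−α) and take logs: α·-0.209721 = (1−α)·-0.456758.
With A = -0.209721 and B = -0.456758: α·A = (1−α)·B, so α = B/(A+B) = -0.456758/-0.666479 ≈ 0.685.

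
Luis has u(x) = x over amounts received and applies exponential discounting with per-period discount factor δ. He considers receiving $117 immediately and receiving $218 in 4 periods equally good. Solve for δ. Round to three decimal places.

δ ≈ 0.856

The payoff in 4 periods is discounted by δ^4, so u(117) = δ^4·u(218) and δ^4 = u(117)/u(218).
With u(x) = x: δ^4 = 117/218 = 0.53670.
So δ = 0.53670^(1/4) ≈ 0.856.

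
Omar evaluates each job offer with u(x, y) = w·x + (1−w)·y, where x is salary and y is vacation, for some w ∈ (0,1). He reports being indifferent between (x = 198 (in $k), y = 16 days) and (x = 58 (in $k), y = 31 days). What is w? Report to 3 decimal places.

Indifference: w·198 + (1−w)·16 = w·58 + (1−w)·31.
Collecting terms: w·140 = (1−w)·15.
The marginal rate of substitution is 15/140, so w = 15/(140+15) = 0.097.

w = 0.097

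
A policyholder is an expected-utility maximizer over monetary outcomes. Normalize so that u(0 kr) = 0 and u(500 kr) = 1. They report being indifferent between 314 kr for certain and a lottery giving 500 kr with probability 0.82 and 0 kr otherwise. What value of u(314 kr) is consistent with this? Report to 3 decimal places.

0.820

By the standard-gamble method, u(314 kr) is just the indifference probability on the best outcome: 0.82.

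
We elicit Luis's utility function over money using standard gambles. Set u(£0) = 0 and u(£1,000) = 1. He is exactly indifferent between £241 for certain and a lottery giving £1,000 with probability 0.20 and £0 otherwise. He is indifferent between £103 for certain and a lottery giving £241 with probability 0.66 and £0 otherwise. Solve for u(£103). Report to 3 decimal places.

The first gamble pins u(£241): it must equal 0.20·1 + 0.80·0 = 0.20.
Chaining: u(£103) = 0.66·0.20 + 0.34·0.00 = 0.1320.

0.132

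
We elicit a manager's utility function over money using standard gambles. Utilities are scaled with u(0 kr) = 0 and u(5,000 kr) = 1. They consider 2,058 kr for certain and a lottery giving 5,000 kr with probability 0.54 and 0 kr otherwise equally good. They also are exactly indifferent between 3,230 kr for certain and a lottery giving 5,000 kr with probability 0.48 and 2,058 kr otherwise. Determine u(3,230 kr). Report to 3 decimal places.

First, u(2,058 kr) = 0.54·u(5,000 kr) + 0.46·u(0 kr) = 0.54.
The second indifference gives u(3,230 kr) = 0.48·u(5,000 kr) + 0.52·u(2,058 kr) = 0.48·1.00 + 0.52·0.54 = 0.7608.

0.761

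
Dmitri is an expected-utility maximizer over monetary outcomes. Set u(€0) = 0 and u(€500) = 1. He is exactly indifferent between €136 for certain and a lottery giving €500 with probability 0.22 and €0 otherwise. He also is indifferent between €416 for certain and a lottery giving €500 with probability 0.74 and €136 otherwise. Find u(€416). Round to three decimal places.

First, u(€136) = 0.22·u(€500) + 0.78·u(€0) = 0.22.
Then u(€416) = 0.74·u(€500) + 0.26·u(€136) = 0.74·1.00 + 0.26·0.22 = 0.7972.

0.797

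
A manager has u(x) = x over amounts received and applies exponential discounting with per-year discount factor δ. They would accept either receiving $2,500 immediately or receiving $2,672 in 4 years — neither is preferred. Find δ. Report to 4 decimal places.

The payoff in 4 years is discounted by δ^4, so u(2500) = δ^4·u(2672) and δ^4 = u(2500)/u(2672).
With u(x) = x: δ^4 = 2500/2672 = 0.93563.
So δ = 0.93563^(1/4) ≈ 0.9835.

δ ≈ 0.9835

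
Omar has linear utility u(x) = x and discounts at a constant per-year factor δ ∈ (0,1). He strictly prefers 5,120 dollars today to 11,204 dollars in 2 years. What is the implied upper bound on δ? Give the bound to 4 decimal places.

Comparing present values: 5120 > δ^2·11204.
So δ^2 < 5120/11204 = 0.45698; taking the square root of both positive sides preserves the inequality.
δ < (5120/11204)^(1/2) ≈ 0.6760.

δ < 0.6760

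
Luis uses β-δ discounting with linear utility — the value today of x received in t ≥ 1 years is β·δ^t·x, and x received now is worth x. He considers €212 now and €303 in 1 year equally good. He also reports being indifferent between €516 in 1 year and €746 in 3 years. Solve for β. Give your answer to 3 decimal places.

β ≈ 0.841

From the later pair, β·δ^1·516 = β·δ^3·746; dividing through, δ^2 = 516/746 = 0.69169, so δ = 0.83168.
Now use the now-vs-future pair: 212 = β·δ·303 gives β = 212/(0.83168·303) ≈ 0.841.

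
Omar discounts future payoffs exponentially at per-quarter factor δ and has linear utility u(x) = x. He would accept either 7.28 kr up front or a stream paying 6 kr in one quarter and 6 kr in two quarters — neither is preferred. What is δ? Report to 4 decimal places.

The stream is worth 6δ + 6δ² today, so 6δ + 6δ² = 7.28.
So 6δ² + 6δ − 7.28 = 0.
The positive root is δ = [−6 + √(6² + 4·6·7.28)] / (2·6) = (−6 + 14.516)/12 ≈ 0.7097.

δ ≈ 0.7097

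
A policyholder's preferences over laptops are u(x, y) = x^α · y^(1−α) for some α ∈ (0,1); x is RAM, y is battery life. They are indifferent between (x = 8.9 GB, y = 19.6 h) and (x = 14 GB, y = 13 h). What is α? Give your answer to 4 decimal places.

The Cobb–Douglas utilities coincide, so 8.9^α·19.6^(1−α) = 14^α·13^(1−α).
(8.9/14)^α = (13/19.6)^(1−α); take logs: α·ln(8.9/14) = (1−α)·ln(13/19.6), i.e. α·-0.4530061 = (1−α)·-0.4105802.
So α/(1−α) = (-0.4105802)/(-0.4530061) = 0.9063459, and α = 0.9063459/1.9063459 ≈ 0.4754.

α ≈ 0.4754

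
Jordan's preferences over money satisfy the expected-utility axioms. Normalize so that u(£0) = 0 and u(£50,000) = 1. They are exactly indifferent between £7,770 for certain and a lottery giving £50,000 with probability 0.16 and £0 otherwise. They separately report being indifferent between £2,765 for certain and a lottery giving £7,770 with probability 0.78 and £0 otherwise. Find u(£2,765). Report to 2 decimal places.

0.12

From the first indifference, u(£7,770) = 0.16·u(£50,000) + 0.84·u(£0) = 0.16·1 + 0.84·0 = 0.16.
The second indifference gives u(£2,765) = 0.78·u(£7,770) + 0.22·u(£0) = 0.78·0.16 + 0.22·0.00 = 0.1248.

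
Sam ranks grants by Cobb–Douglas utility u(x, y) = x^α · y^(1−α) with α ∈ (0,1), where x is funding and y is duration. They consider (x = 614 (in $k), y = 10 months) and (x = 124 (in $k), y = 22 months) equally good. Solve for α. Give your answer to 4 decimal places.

α ≈ 0.3302

Indifference: 614^α · 10^(1−α) = 124^α · 22^(1−α).
Rearrange to (614/124)^α = (22/10)^(1−α) and take logs: α·1.5997134 = (1−α)·0.7884574.
Thus α·(2.3881708) = 0.7884574, so α = 0.7884574/2.3881708 ≈ 0.3302.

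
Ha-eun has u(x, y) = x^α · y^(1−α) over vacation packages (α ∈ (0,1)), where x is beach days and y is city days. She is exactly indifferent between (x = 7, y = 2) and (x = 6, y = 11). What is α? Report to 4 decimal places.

α ≈ 0.9171

Set the two utilities equal: 7^α·2^(1−α) = 6^α·11^(1−α).
Rearrange to (7/6)^α = (11/2)^(1−α) and take logs: α·0.1541507 = (1−α)·1.7047481.
Thus α·(1.8588988) = 1.7047481, so α = 1.7047481/1.8588988 ≈ 0.9171.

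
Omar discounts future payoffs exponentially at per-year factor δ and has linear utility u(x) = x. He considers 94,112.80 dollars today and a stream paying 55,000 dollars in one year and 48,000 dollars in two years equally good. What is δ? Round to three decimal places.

δ ≈ 0.940

Present value of the stream is 55000·δ + 48000·δ². Indifference gives 55000δ + 48000δ² = 94112.80.
So 48000δ² + 55000δ − 94112.80 = 0.
The positive root is δ = [−55000 + √(55000² + 4·48000·94112.80)] / (2·48000) = (−55000 + 145240.000)/96000 ≈ 0.940.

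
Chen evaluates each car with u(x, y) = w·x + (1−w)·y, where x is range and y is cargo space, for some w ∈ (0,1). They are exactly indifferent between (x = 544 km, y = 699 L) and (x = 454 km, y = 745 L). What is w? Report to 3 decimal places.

Equating utilities: w·544 + (1−w)·699 = w·454 + (1−w)·745.
Collecting terms: w·90 = (1−w)·46.
The marginal rate of substitution is 46/90, so w = 46/(90+46) = 0.338.

w = 0.338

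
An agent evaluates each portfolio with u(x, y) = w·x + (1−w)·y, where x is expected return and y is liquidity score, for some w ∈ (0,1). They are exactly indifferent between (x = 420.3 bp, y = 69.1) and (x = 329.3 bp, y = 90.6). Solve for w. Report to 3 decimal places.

w = 0.191

u(420.3,69.1) = u(329.3,90.6) means w·420.3 + (1−w)·69.1 = w·329.3 + (1−w)·90.6.
Collecting terms: w·91 = (1−w)·21.5.
The marginal rate of substitution is 21.5/91, so w = 21.5/(91+21.5) = 0.191.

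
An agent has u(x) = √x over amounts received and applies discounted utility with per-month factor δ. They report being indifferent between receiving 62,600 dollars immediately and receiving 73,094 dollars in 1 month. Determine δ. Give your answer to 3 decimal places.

The payoff in 1 month is discounted by δ, so u(62600) = δ·u(73094) and δ = u(62600)/u(73094).
Since u(x) = √x, δ = √(62600/73094) = 0.92544.

δ ≈ 0.925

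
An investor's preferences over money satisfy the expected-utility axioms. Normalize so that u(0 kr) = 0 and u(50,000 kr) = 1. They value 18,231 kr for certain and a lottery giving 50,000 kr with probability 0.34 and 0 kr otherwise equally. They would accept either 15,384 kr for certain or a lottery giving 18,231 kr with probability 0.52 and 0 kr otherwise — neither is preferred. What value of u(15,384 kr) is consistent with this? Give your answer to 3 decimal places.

First, u(18,231 kr) = 0.34·u(50,000 kr) + 0.66·u(0 kr) = 0.34.
Then u(15,384 kr) = 0.52·u(18,231 kr) + 0.48·u(0 kr) = 0.52·0.34 + 0.48·0.00 = 0.1768.

0.177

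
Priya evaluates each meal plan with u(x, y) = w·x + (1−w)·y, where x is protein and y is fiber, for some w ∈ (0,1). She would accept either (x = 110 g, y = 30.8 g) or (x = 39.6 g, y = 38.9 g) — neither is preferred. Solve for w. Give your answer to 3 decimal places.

Equating utilities: w·110 + (1−w)·30.8 = w·39.6 + (1−w)·38.9.
Collecting terms: w·70.4 = (1−w)·8.1.
Hence w = 8.1/(70.4+8.1) = 8.1/78.5 = 0.103.

w = 0.103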